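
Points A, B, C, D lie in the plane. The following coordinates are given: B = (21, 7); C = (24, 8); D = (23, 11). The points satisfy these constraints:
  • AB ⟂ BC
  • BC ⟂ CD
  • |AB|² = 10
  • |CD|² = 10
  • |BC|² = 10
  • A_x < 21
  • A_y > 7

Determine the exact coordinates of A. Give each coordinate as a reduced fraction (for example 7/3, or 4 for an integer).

1. A_x = 20  [[AB ⟂ BC ⇒ -3x-1y+70=0] ∩ [|A−(21, 7)|²=10]]
2. A_y = 10  [[AB ⟂ BC ⇒ -3x-1y+70=0] ∩ [|A−(21, 7)|²=10]]
   so A = (20, 10)

A = (20, 10)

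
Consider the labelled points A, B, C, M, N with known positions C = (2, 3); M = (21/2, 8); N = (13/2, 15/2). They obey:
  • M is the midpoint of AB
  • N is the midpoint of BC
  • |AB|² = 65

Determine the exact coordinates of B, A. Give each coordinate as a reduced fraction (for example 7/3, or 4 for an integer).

1. B_x = 11  [B = 2·N−C = 2·(13/2, 15/2)−(2, 3)]
2. B_y = 12  [B = 2·N−C = 2·(13/2, 15/2)−(2, 3)]
   so B = (11, 12)
3. A_x = 10  [A = 2·M−B = 2·(21/2, 8)−(11, 12)]
4. A_y = 4  [A = 2·M−B = 2·(21/2, 8)−(11, 12)]
   so A = (10, 4)

B = (11, 12)
A = (10, 4)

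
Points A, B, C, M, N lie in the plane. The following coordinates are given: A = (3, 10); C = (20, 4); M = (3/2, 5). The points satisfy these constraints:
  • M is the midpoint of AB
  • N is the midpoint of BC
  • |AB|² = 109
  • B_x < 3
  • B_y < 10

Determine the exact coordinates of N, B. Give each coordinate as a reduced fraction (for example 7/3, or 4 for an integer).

N = (10, 2)
B = (0, 0)

1. B_x = 0  [B = 2·M−A = 2·(3/2, 5)−(3, 10)]
2. B_y = 0  [B = 2·M−A = 2·(3/2, 5)−(3, 10)]
   so B = (0, 0)
3. N_x = 10  [2·N = B+C = (0, 0)+(20, 4)]
4. N_y = 2  [2·N = B+C = (0, 0)+(20, 4)]
   so N = (10, 2)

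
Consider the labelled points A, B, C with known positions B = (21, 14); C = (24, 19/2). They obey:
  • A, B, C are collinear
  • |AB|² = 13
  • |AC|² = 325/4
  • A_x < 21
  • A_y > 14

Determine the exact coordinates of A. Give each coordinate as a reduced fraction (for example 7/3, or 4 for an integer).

A = (19, 17)

1. A_x = 19  [[A, B, C are collinear ⇒ 9/2x+3y-273/2=0] ∩ [|A−(21, 14)|²=13]]
2. A_y = 17  [[A, B, C are collinear ⇒ 9/2x+3y-273/2=0] ∩ [|A−(21, 14)|²=13]]
   so A = (19, 17)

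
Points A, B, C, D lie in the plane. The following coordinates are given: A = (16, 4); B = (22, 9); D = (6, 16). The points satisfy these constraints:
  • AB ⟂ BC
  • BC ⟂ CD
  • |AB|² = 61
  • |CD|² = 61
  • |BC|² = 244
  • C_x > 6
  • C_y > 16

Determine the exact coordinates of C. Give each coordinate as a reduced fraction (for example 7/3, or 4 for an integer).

C = (12, 21)

1. C_x = 12  [[AB ⟂ BC ⇒ 6x+5y-177=0] ∩ [|C−(6, 16)|²=61]]
2. C_y = 21  [[AB ⟂ BC ⇒ 6x+5y-177=0] ∩ [|C−(6, 16)|²=61]]
   so C = (12, 21)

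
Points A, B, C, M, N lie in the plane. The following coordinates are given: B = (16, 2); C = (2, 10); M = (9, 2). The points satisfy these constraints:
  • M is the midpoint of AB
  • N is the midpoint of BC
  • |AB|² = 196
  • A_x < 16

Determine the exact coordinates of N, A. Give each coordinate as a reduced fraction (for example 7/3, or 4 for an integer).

N = (9, 6)
A = (2, 2)

1. A_x = 2  [A = 2·M−B = 2·(9, 2)−(16, 2)]
2. A_y = 2  [A = 2·M−B = 2·(9, 2)−(16, 2)]
   so A = (2, 2)
3. N_x = 9  [2·N = B+C = (16, 2)+(2, 10)]
4. N_y = 6  [2·N = B+C = (16, 2)+(2, 10)]
   so N = (9, 6)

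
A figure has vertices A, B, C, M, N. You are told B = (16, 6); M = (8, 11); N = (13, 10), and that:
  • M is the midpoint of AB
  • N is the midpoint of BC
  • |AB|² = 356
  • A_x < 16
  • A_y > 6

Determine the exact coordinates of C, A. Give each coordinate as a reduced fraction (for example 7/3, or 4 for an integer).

1. A_x = 0  [A = 2·M−B = 2·(8, 11)−(16, 6)]
2. A_y = 16  [A = 2·M−B = 2·(8, 11)−(16, 6)]
   so A = (0, 16)
3. C_x = 10  [C = 2·N−B = 2·(13, 10)−(16, 6)]
4. C_y = 14  [C = 2·N−B = 2·(13, 10)−(16, 6)]
   so C = (10, 14)

C = (10, 14)
A = (0, 16)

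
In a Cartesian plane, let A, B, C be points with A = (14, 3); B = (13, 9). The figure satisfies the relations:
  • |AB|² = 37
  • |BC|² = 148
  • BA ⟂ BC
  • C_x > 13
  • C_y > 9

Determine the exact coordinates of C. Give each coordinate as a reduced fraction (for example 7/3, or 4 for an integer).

1. C_x = 25  [[BA ⟂ BC ⇒ 1x-6y+41=0] ∩ [|C−(13, 9)|²=148]]
2. C_y = 11  [[BA ⟂ BC ⇒ 1x-6y+41=0] ∩ [|C−(13, 9)|²=148]]
   so C = (25, 11)

C = (25, 11)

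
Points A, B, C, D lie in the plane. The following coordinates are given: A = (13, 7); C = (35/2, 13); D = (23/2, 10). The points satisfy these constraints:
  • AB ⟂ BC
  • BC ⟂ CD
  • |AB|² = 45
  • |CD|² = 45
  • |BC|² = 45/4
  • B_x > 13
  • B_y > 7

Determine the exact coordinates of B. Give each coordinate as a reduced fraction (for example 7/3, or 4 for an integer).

1. B_x = 19  [[BC ⟂ CD ⇒ 6x+3y-144=0] ∩ [|B−(13, 7)|²=45]]
2. B_y = 10  [[BC ⟂ CD ⇒ 6x+3y-144=0] ∩ [|B−(13, 7)|²=45]]
   so B = (19, 10)

B = (19, 10)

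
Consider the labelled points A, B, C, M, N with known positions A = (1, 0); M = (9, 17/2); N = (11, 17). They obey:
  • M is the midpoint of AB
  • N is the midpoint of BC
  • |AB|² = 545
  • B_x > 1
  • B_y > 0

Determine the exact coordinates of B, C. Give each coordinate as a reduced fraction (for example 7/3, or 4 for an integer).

B = (17, 17)
C = (5, 17)

1. B_x = 17  [B = 2·M−A = 2·(9, 17/2)−(1, 0)]
2. B_y = 17  [B = 2·M−A = 2·(9, 17/2)−(1, 0)]
   so B = (17, 17)
3. C_x = 5  [C = 2·N−B = 2·(11, 17)−(17, 17)]
4. C_y = 17  [C = 2·N−B = 2·(11, 17)−(17, 17)]
   so C = (5, 17)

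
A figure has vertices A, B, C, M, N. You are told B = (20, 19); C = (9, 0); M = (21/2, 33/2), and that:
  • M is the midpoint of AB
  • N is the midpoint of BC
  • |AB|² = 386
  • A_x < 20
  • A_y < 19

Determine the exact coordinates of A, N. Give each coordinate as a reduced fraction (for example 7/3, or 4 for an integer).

1. A_x = 1  [A = 2·M−B = 2·(21/2, 33/2)−(20, 19)]
2. A_y = 14  [A = 2·M−B = 2·(21/2, 33/2)−(20, 19)]
   so A = (1, 14)
3. N_x = 29/2  [2·N = B+C = (20, 19)+(9, 0)]
4. N_y = 19/2  [2·N = B+C = (20, 19)+(9, 0)]
   so N = (29/2, 19/2)

A = (1, 14)
N = (29/2, 19/2)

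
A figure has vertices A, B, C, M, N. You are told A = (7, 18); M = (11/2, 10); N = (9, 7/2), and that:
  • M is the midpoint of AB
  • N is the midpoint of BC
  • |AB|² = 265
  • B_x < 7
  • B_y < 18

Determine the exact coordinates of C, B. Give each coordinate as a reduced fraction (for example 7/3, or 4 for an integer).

1. B_x = 4  [B = 2·M−A = 2·(11/2, 10)−(7, 18)]
2. B_y = 2  [B = 2·M−A = 2·(11/2, 10)−(7, 18)]
   so B = (4, 2)
3. C_x = 14  [C = 2·N−B = 2·(9, 7/2)−(4, 2)]
4. C_y = 5  [C = 2·N−B = 2·(9, 7/2)−(4, 2)]
   so C = (14, 5)

C = (14, 5)
B = (4, 2)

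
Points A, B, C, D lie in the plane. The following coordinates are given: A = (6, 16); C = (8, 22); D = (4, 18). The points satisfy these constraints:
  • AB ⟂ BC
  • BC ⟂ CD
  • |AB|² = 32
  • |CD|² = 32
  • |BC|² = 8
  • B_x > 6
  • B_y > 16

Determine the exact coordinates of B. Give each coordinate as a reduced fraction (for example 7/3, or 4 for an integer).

B = (10, 20)

1. B_x = 10  [[BC ⟂ CD ⇒ 4x+4y-120=0] ∩ [|B−(6, 16)|²=32]]
2. B_y = 20  [[BC ⟂ CD ⇒ 4x+4y-120=0] ∩ [|B−(6, 16)|²=32]]
   so B = (10, 20)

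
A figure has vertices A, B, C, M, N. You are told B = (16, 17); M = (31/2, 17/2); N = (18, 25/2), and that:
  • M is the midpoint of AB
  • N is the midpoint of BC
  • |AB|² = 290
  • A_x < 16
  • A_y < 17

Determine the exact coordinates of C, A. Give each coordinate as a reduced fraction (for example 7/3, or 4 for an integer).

C = (20, 8)
A = (15, 0)

1. A_x = 15  [A = 2·M−B = 2·(31/2, 17/2)−(16, 17)]
2. A_y = 0  [A = 2·M−B = 2·(31/2, 17/2)−(16, 17)]
   so A = (15, 0)
3. C_x = 20  [C = 2·N−B = 2·(18, 25/2)−(16, 17)]
4. C_y = 8  [C = 2·N−B = 2·(18, 25/2)−(16, 17)]
   so C = (20, 8)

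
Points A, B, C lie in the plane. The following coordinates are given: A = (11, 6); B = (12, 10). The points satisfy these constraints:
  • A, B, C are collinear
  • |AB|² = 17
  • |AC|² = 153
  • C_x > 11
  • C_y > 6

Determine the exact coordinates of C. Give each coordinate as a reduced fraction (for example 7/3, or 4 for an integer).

C = (14, 18)

1. C_x = 14  [[A, B, C are collinear ⇒ -4x+1y+38=0] ∩ [|C−(11, 6)|²=153]]
2. C_y = 18  [[A, B, C are collinear ⇒ -4x+1y+38=0] ∩ [|C−(11, 6)|²=153]]
   so C = (14, 18)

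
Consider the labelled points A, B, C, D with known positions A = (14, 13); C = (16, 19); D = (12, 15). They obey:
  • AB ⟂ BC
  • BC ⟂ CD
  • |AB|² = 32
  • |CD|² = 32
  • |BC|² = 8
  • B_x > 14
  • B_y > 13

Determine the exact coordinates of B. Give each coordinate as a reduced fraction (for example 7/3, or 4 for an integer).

B = (18, 17)

1. B_x = 18  [[BC ⟂ CD ⇒ 4x+4y-140=0] ∩ [|B−(14, 13)|²=32]]
2. B_y = 17  [[BC ⟂ CD ⇒ 4x+4y-140=0] ∩ [|B−(14, 13)|²=32]]
   so B = (18, 17)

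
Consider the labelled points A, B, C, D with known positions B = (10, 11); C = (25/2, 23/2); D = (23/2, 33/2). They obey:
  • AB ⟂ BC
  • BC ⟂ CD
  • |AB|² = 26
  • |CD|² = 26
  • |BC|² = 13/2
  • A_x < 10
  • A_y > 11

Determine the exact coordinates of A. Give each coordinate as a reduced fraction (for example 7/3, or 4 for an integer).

A = (9, 16)

1. A_x = 9  [[AB ⟂ BC ⇒ -5/2x-1/2y+61/2=0] ∩ [|A−(10, 11)|²=26]]
2. A_y = 16  [[AB ⟂ BC ⇒ -5/2x-1/2y+61/2=0] ∩ [|A−(10, 11)|²=26]]
   so A = (9, 16)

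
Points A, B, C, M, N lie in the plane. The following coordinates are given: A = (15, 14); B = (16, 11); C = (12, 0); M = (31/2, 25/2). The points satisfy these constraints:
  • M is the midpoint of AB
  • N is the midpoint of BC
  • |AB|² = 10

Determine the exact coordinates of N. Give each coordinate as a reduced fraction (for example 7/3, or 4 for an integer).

N = (14, 11/2)

1. N_x = 14  [2·N = B+C = (16, 11)+(12, 0)]
2. N_y = 11/2  [2·N = B+C = (16, 11)+(12, 0)]
   so N = (14, 11/2)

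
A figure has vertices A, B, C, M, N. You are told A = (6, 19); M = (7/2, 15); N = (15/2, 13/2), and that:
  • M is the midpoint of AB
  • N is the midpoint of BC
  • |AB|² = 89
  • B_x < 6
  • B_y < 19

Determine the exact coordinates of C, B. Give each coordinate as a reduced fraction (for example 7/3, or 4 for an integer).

1. B_x = 1  [B = 2·M−A = 2·(7/2, 15)−(6, 19)]
2. B_y = 11  [B = 2·M−A = 2·(7/2, 15)−(6, 19)]
   so B = (1, 11)
3. C_x = 14  [C = 2·N−B = 2·(15/2, 13/2)−(1, 11)]
4. C_y = 2  [C = 2·N−B = 2·(15/2, 13/2)−(1, 11)]
   so C = (14, 2)

C = (14, 2)
B = (1, 11)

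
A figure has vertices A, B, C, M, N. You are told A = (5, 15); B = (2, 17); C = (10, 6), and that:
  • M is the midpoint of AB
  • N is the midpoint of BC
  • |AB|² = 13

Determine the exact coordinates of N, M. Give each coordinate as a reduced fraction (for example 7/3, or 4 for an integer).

N = (6, 23/2)
M = (7/2, 16)

1. M_x = 7/2  [2·M = A+B = (5, 15)+(2, 17)]
2. M_y = 16  [2·M = A+B = (5, 15)+(2, 17)]
   so M = (7/2, 16)
3. N_x = 6  [2·N = B+C = (2, 17)+(10, 6)]
4. N_y = 23/2  [2·N = B+C = (2, 17)+(10, 6)]
   so N = (6, 23/2)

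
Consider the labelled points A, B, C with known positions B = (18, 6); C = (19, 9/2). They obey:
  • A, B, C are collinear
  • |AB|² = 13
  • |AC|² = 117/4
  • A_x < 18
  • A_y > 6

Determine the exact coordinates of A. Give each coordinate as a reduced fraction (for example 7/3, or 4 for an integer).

1. A_x = 16  [[A, B, C are collinear ⇒ 3/2x+1y-33=0] ∩ [|A−(18, 6)|²=13]]
2. A_y = 9  [[A, B, C are collinear ⇒ 3/2x+1y-33=0] ∩ [|A−(18, 6)|²=13]]
   so A = (16, 9)

A = (16, 9)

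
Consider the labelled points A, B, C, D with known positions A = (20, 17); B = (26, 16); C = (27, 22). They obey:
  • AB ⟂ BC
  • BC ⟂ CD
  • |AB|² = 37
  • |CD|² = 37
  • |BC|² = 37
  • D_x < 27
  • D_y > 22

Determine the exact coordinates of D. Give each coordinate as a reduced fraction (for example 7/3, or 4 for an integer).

1. D_x = 21  [[BC ⟂ CD ⇒ 1x+6y-159=0] ∩ [|D−(27, 22)|²=37]]
2. D_y = 23  [[BC ⟂ CD ⇒ 1x+6y-159=0] ∩ [|D−(27, 22)|²=37]]
   so D = (21, 23)

D = (21, 23)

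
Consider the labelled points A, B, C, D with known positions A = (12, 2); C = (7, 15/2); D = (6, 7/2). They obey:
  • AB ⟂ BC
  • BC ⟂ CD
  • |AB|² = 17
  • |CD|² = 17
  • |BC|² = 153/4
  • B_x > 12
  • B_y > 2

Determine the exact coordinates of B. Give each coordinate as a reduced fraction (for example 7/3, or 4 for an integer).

B = (13, 6)

1. B_x = 13  [[BC ⟂ CD ⇒ 1x+4y-37=0] ∩ [|B−(12, 2)|²=17]]
2. B_y = 6  [[BC ⟂ CD ⇒ 1x+4y-37=0] ∩ [|B−(12, 2)|²=17]]
   so B = (13, 6)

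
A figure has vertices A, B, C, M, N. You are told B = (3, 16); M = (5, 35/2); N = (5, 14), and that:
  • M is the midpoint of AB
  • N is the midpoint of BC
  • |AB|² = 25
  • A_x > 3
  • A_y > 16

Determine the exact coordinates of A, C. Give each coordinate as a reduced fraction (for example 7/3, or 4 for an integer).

A = (7, 19)
C = (7, 12)

1. A_x = 7  [A = 2·M−B = 2·(5, 35/2)−(3, 16)]
2. A_y = 19  [A = 2·M−B = 2·(5, 35/2)−(3, 16)]
   so A = (7, 19)
3. C_x = 7  [C = 2·N−B = 2·(5, 14)−(3, 16)]
4. C_y = 12  [C = 2·N−B = 2·(5, 14)−(3, 16)]
   so C = (7, 12)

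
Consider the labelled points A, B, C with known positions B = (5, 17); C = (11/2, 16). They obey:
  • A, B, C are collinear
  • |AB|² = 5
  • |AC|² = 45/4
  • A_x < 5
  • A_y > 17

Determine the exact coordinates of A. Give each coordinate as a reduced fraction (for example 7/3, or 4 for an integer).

A = (4, 19)

1. A_x = 4  [[A, B, C are collinear ⇒ 1x+1/2y-27/2=0] ∩ [|A−(5, 17)|²=5]]
2. A_y = 19  [[A, B, C are collinear ⇒ 1x+1/2y-27/2=0] ∩ [|A−(5, 17)|²=5]]
   so A = (4, 19)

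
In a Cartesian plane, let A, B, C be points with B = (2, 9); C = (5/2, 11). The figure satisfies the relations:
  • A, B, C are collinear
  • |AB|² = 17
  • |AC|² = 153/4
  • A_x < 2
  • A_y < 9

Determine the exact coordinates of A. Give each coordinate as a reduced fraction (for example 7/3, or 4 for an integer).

A = (1, 5)

1. A_x = 1  [[A, B, C are collinear ⇒ -2x+1/2y-1/2=0] ∩ [|A−(2, 9)|²=17]]
2. A_y = 5  [[A, B, C are collinear ⇒ -2x+1/2y-1/2=0] ∩ [|A−(2, 9)|²=17]]
   so A = (1, 5)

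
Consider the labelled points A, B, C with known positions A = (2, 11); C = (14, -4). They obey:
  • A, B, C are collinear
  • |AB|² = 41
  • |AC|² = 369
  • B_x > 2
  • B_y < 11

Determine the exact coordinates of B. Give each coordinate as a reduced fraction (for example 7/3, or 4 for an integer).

B = (6, 6)

1. B_x = 6  [[A, B, C are collinear ⇒ -15x-12y+162=0] ∩ [|B−(2, 11)|²=41]]
2. B_y = 6  [[A, B, C are collinear ⇒ -15x-12y+162=0] ∩ [|B−(2, 11)|²=41]]
   so B = (6, 6)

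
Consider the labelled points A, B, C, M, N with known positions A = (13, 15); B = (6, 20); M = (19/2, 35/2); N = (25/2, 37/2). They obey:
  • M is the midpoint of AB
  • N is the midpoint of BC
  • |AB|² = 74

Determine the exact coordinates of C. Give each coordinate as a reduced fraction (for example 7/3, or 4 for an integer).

C = (19, 17)

1. C_x = 19  [C = 2·N−B = 2·(25/2, 37/2)−(6, 20)]
2. C_y = 17  [C = 2·N−B = 2·(25/2, 37/2)−(6, 20)]
   so C = (19, 17)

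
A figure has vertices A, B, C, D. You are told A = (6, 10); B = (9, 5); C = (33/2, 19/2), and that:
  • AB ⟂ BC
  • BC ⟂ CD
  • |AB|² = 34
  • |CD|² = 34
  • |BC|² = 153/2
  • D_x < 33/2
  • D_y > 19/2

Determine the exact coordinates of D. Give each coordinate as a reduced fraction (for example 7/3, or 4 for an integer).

D = (27/2, 29/2)

1. D_x = 27/2  [[BC ⟂ CD ⇒ 15/2x+9/2y-333/2=0] ∩ [|D−(33/2, 19/2)|²=34]]
2. D_y = 29/2  [[BC ⟂ CD ⇒ 15/2x+9/2y-333/2=0] ∩ [|D−(33/2, 19/2)|²=34]]
   so D = (27/2, 29/2)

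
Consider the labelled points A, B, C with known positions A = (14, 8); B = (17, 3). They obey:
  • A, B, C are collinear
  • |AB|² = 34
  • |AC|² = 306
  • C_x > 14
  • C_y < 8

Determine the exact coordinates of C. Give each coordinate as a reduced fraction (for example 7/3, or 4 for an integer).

1. C_x = 23  [[A, B, C are collinear ⇒ 5x+3y-94=0] ∩ [|C−(14, 8)|²=306]]
2. C_y = -7  [[A, B, C are collinear ⇒ 5x+3y-94=0] ∩ [|C−(14, 8)|²=306]]
   so C = (23, -7)

C = (23, -7)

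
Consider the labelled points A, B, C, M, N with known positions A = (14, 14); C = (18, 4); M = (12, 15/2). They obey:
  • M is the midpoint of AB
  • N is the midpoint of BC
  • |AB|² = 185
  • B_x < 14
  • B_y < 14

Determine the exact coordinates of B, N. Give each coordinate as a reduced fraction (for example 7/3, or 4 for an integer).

B = (10, 1)
N = (14, 5/2)

1. B_x = 10  [B = 2·M−A = 2·(12, 15/2)−(14, 14)]
2. B_y = 1  [B = 2·M−A = 2·(12, 15/2)−(14, 14)]
   so B = (10, 1)
3. N_x = 14  [2·N = B+C = (10, 1)+(18, 4)]
4. N_y = 5/2  [2·N = B+C = (10, 1)+(18, 4)]
   so N = (14, 5/2)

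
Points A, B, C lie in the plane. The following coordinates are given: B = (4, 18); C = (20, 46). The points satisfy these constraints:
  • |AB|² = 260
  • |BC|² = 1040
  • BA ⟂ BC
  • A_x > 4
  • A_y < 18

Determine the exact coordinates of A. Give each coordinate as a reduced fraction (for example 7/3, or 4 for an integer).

A = (18, 10)

1. A_x = 18  [[BA ⟂ BC ⇒ 16x+28y-568=0] ∩ [|A−(4, 18)|²=260]]
2. A_y = 10  [[BA ⟂ BC ⇒ 16x+28y-568=0] ∩ [|A−(4, 18)|²=260]]
   so A = (18, 10)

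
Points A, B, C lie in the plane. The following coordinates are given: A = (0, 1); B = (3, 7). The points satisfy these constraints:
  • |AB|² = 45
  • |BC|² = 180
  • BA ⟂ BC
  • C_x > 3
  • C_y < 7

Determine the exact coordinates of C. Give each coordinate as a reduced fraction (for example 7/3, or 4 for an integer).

C = (15, 1)

1. C_x = 15  [[BA ⟂ BC ⇒ -3x-6y+51=0] ∩ [|C−(3, 7)|²=180]]
2. C_y = 1  [[BA ⟂ BC ⇒ -3x-6y+51=0] ∩ [|C−(3, 7)|²=180]]
   so C = (15, 1)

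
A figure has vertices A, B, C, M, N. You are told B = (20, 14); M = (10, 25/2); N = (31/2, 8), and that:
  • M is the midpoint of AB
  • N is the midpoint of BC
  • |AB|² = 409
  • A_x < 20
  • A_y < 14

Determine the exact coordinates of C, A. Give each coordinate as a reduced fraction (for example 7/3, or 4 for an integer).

1. A_x = 0  [A = 2·M−B = 2·(10, 25/2)−(20, 14)]
2. A_y = 11  [A = 2·M−B = 2·(10, 25/2)−(20, 14)]
   so A = (0, 11)
3. C_x = 11  [C = 2·N−B = 2·(31/2, 8)−(20, 14)]
4. C_y = 2  [C = 2·N−B = 2·(31/2, 8)−(20, 14)]
   so C = (11, 2)

C = (11, 2)
A = (0, 11)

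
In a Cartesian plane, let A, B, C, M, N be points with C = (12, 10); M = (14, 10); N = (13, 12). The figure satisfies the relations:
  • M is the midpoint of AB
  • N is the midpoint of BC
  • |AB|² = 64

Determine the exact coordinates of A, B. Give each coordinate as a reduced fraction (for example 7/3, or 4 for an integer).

A = (14, 6)
B = (14, 14)

1. B_x = 14  [B = 2·N−C = 2·(13, 12)−(12, 10)]
2. B_y = 14  [B = 2·N−C = 2·(13, 12)−(12, 10)]
   so B = (14, 14)
3. A_x = 14  [A = 2·M−B = 2·(14, 10)−(14, 14)]
4. A_y = 6  [A = 2·M−B = 2·(14, 10)−(14, 14)]
   so A = (14, 6)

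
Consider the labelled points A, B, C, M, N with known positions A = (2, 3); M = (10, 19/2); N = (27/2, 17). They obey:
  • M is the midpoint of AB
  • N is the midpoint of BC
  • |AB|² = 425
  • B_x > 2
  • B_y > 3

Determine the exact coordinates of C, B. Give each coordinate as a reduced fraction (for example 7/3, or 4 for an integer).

C = (9, 18)
B = (18, 16)

1. B_x = 18  [B = 2·M−A = 2·(10, 19/2)−(2, 3)]
2. B_y = 16  [B = 2·M−A = 2·(10, 19/2)−(2, 3)]
   so B = (18, 16)
3. C_x = 9  [C = 2·N−B = 2·(27/2, 17)−(18, 16)]
4. C_y = 18  [C = 2·N−B = 2·(27/2, 17)−(18, 16)]
   so C = (9, 18)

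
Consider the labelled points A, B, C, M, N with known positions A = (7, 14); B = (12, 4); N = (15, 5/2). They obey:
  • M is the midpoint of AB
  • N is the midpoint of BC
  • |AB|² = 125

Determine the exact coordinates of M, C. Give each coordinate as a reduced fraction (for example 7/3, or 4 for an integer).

1. M_x = 19/2  [2·M = A+B = (7, 14)+(12, 4)]
2. M_y = 9  [2·M = A+B = (7, 14)+(12, 4)]
   so M = (19/2, 9)
3. C_x = 18  [C = 2·N−B = 2·(15, 5/2)−(12, 4)]
4. C_y = 1  [C = 2·N−B = 2·(15, 5/2)−(12, 4)]
   so C = (18, 1)

M = (19/2, 9)
C = (18, 1)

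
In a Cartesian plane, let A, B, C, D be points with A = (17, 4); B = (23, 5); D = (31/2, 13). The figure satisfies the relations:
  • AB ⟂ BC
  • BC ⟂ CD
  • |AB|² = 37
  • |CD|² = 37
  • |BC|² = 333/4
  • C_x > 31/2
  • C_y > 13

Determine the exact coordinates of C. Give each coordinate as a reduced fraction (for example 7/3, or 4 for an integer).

1. C_x = 43/2  [[AB ⟂ BC ⇒ 6x+1y-143=0] ∩ [|C−(31/2, 13)|²=37]]
2. C_y = 14  [[AB ⟂ BC ⇒ 6x+1y-143=0] ∩ [|C−(31/2, 13)|²=37]]
   so C = (43/2, 14)

C = (43/2, 14)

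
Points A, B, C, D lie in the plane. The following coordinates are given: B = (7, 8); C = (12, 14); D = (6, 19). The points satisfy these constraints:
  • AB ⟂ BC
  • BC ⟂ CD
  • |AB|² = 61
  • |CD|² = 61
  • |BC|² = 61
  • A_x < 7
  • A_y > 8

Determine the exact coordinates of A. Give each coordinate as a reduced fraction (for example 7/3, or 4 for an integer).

1. A_x = 1  [[AB ⟂ BC ⇒ -5x-6y+83=0] ∩ [|A−(7, 8)|²=61]]
2. A_y = 13  [[AB ⟂ BC ⇒ -5x-6y+83=0] ∩ [|A−(7, 8)|²=61]]
   so A = (1, 13)

A = (1, 13)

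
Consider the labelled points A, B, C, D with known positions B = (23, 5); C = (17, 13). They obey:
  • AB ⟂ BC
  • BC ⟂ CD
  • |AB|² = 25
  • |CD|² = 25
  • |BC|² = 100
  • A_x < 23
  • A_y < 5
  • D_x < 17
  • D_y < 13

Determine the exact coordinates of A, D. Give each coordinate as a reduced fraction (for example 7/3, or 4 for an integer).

1. A_x = 19  [[AB ⟂ BC ⇒ 6x-8y-98=0] ∩ [|A−(23, 5)|²=25]]
2. A_y = 2  [[AB ⟂ BC ⇒ 6x-8y-98=0] ∩ [|A−(23, 5)|²=25]]
   so A = (19, 2)
3. D_x = 13  [[BC ⟂ CD ⇒ -6x+8y-2=0] ∩ [|D−(17, 13)|²=25]]
4. D_y = 10  [[BC ⟂ CD ⇒ -6x+8y-2=0] ∩ [|D−(17, 13)|²=25]]
   so D = (13, 10)

A = (19, 2)
D = (13, 10)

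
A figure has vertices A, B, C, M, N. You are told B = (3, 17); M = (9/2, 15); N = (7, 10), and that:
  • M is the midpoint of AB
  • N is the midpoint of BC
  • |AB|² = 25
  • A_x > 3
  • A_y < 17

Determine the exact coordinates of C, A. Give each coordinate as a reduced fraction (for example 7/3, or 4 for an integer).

1. A_x = 6  [A = 2·M−B = 2·(9/2, 15)−(3, 17)]
2. A_y = 13  [A = 2·M−B = 2·(9/2, 15)−(3, 17)]
   so A = (6, 13)
3. C_x = 11  [C = 2·N−B = 2·(7, 10)−(3, 17)]
4. C_y = 3  [C = 2·N−B = 2·(7, 10)−(3, 17)]
   so C = (11, 3)

C = (11, 3)
A = (6, 13)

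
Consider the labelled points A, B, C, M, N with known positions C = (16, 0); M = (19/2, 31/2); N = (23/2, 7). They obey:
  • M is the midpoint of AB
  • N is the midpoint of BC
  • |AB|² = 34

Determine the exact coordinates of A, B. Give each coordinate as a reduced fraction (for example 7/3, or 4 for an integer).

A = (12, 17)
B = (7, 14)

1. B_x = 7  [B = 2·N−C = 2·(23/2, 7)−(16, 0)]
2. B_y = 14  [B = 2·N−C = 2·(23/2, 7)−(16, 0)]
   so B = (7, 14)
3. A_x = 12  [A = 2·M−B = 2·(19/2, 31/2)−(7, 14)]
4. A_y = 17  [A = 2·M−B = 2·(19/2, 31/2)−(7, 14)]
   so A = (12, 17)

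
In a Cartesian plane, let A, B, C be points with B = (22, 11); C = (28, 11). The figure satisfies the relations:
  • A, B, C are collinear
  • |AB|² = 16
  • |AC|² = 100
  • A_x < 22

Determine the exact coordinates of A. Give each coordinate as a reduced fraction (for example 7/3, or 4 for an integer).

A = (18, 11)

1. A_x = 18  [[A, B, C are collinear ⇒ 6y-66=0] ∩ [|A−(22, 11)|²=16]]
2. A_y = 11  [[A, B, C are collinear ⇒ 6y-66=0] ∩ [|A−(22, 11)|²=16]]
   so A = (18, 11)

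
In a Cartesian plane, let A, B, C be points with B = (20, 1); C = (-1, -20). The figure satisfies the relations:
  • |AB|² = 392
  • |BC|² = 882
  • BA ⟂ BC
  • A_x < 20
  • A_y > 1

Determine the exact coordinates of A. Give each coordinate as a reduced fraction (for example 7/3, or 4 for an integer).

A = (6, 15)

1. A_x = 6  [[BA ⟂ BC ⇒ -21x-21y+441=0] ∩ [|A−(20, 1)|²=392]]
2. A_y = 15  [[BA ⟂ BC ⇒ -21x-21y+441=0] ∩ [|A−(20, 1)|²=392]]
   so A = (6, 15)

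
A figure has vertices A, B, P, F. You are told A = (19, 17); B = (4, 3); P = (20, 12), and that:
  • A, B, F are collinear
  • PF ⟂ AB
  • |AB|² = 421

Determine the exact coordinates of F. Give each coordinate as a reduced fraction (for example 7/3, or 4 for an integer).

F = (7174/421, 6387/421)

1. F_x = 7174/421  [[A, B, F are collinear ⇒ 14x-15y-11=0] ∩ [PF ⟂ AB ⇒ -15x-14y+468=0]]
2. F_y = 6387/421  [[A, B, F are collinear ⇒ 14x-15y-11=0] ∩ [PF ⟂ AB ⇒ -15x-14y+468=0]]
   so F = (7174/421, 6387/421)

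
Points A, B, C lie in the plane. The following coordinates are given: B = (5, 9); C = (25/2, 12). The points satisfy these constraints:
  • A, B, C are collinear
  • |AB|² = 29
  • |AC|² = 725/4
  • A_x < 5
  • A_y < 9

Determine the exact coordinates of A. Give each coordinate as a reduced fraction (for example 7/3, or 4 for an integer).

1. A_x = 0  [[A, B, C are collinear ⇒ -3x+15/2y-105/2=0] ∩ [|A−(5, 9)|²=29]]
2. A_y = 7  [[A, B, C are collinear ⇒ -3x+15/2y-105/2=0] ∩ [|A−(5, 9)|²=29]]
   so A = (0, 7)

A = (0, 7)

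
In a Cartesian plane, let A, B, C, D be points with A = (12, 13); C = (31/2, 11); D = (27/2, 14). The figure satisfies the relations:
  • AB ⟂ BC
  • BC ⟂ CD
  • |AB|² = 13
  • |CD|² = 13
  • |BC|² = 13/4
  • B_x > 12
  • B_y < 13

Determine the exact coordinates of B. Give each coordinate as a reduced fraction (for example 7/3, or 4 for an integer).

B = (14, 10)

1. B_x = 14  [[BC ⟂ CD ⇒ 2x-3y+2=0] ∩ [|B−(12, 13)|²=13]]
2. B_y = 10  [[BC ⟂ CD ⇒ 2x-3y+2=0] ∩ [|B−(12, 13)|²=13]]
   so B = (14, 10)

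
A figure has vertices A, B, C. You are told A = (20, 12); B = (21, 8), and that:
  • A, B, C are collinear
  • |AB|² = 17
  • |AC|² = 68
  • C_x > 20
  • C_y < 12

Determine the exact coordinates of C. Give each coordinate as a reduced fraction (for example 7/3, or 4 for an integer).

C = (22, 4)

1. C_x = 22  [[A, B, C are collinear ⇒ 4x+1y-92=0] ∩ [|C−(20, 12)|²=68]]
2. C_y = 4  [[A, B, C are collinear ⇒ 4x+1y-92=0] ∩ [|C−(20, 12)|²=68]]
   so C = (22, 4)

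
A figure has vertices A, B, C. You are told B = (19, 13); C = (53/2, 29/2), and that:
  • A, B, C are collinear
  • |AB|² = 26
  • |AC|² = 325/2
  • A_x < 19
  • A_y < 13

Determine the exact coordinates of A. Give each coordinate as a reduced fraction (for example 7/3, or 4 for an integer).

1. A_x = 14  [[A, B, C are collinear ⇒ -3/2x+15/2y-69=0] ∩ [|A−(19, 13)|²=26]]
2. A_y = 12  [[A, B, C are collinear ⇒ -3/2x+15/2y-69=0] ∩ [|A−(19, 13)|²=26]]
   so A = (14, 12)

A = (14, 12)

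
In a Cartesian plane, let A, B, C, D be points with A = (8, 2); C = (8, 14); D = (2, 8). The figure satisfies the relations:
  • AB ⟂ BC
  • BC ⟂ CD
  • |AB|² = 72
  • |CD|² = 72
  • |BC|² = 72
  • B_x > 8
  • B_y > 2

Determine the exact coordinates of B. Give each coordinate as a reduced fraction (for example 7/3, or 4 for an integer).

1. B_x = 14  [[BC ⟂ CD ⇒ 6x+6y-132=0] ∩ [|B−(8, 2)|²=72]]
2. B_y = 8  [[BC ⟂ CD ⇒ 6x+6y-132=0] ∩ [|B−(8, 2)|²=72]]
   so B = (14, 8)

B = (14, 8)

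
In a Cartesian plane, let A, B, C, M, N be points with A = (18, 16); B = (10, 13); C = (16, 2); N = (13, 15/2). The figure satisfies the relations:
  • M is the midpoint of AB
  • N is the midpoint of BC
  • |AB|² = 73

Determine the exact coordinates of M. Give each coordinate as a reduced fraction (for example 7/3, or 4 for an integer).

1. M_x = 14  [2·M = A+B = (18, 16)+(10, 13)]
2. M_y = 29/2  [2·M = A+B = (18, 16)+(10, 13)]
   so M = (14, 29/2)

M = (14, 29/2)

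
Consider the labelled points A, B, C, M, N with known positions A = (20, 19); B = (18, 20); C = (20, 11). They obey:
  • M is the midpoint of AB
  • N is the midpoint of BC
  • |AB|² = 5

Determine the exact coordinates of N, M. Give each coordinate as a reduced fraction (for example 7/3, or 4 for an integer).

1. M_x = 19  [2·M = A+B = (20, 19)+(18, 20)]
2. M_y = 39/2  [2·M = A+B = (20, 19)+(18, 20)]
   so M = (19, 39/2)
3. N_x = 19  [2·N = B+C = (18, 20)+(20, 11)]
4. N_y = 31/2  [2·N = B+C = (18, 20)+(20, 11)]
   so N = (19, 31/2)

N = (19, 31/2)
M = (19, 39/2)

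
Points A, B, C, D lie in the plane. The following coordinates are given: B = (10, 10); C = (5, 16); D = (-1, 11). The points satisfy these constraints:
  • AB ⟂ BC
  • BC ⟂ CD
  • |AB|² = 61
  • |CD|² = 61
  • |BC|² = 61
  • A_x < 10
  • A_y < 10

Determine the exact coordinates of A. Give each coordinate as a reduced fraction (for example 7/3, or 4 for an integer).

A = (4, 5)

1. A_x = 4  [[AB ⟂ BC ⇒ 5x-6y+10=0] ∩ [|A−(10, 10)|²=61]]
2. A_y = 5  [[AB ⟂ BC ⇒ 5x-6y+10=0] ∩ [|A−(10, 10)|²=61]]
   so A = (4, 5)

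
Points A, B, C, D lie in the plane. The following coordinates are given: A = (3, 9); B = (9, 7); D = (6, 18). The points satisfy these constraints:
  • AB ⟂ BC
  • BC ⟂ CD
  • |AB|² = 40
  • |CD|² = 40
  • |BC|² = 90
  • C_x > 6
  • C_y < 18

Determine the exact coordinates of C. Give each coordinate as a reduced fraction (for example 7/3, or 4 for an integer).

1. C_x = 12  [[AB ⟂ BC ⇒ 6x-2y-40=0] ∩ [|C−(6, 18)|²=40]]
2. C_y = 16  [[AB ⟂ BC ⇒ 6x-2y-40=0] ∩ [|C−(6, 18)|²=40]]
   so C = (12, 16)

C = (12, 16)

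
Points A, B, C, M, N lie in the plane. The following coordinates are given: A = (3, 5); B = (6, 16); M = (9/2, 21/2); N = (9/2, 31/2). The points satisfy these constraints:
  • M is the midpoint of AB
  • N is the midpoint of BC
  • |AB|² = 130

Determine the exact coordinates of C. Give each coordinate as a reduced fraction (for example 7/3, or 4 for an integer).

C = (3, 15)

1. C_x = 3  [C = 2·N−B = 2·(9/2, 31/2)−(6, 16)]
2. C_y = 15  [C = 2·N−B = 2·(9/2, 31/2)−(6, 16)]
   so C = (3, 15)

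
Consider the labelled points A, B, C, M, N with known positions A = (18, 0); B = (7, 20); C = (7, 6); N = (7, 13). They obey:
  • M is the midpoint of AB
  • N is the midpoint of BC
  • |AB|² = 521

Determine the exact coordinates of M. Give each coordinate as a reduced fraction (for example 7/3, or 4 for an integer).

1. M_x = 25/2  [2·M = A+B = (18, 0)+(7, 20)]
2. M_y = 10  [2·M = A+B = (18, 0)+(7, 20)]
   so M = (25/2, 10)

M = (25/2, 10)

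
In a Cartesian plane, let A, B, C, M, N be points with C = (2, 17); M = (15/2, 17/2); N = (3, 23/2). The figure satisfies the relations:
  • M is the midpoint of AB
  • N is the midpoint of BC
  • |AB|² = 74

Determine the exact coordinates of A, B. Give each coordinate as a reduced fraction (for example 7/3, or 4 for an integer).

A = (11, 11)
B = (4, 6)

1. B_x = 4  [B = 2·N−C = 2·(3, 23/2)−(2, 17)]
2. B_y = 6  [B = 2·N−C = 2·(3, 23/2)−(2, 17)]
   so B = (4, 6)
3. A_x = 11  [A = 2·M−B = 2·(15/2, 17/2)−(4, 6)]
4. A_y = 11  [A = 2·M−B = 2·(15/2, 17/2)−(4, 6)]
   so A = (11, 11)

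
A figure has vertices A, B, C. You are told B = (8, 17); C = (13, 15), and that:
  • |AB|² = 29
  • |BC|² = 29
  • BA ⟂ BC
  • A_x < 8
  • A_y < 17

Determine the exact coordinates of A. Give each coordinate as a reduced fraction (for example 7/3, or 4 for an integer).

A = (6, 12)

1. A_x = 6  [[BA ⟂ BC ⇒ 5x-2y-6=0] ∩ [|A−(8, 17)|²=29]]
2. A_y = 12  [[BA ⟂ BC ⇒ 5x-2y-6=0] ∩ [|A−(8, 17)|²=29]]
   so A = (6, 12)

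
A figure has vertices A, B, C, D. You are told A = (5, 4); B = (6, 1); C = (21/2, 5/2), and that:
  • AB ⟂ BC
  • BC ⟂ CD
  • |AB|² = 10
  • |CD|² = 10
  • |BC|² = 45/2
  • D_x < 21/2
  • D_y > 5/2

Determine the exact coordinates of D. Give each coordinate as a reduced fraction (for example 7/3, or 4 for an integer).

D = (19/2, 11/2)

1. D_x = 19/2  [[BC ⟂ CD ⇒ 9/2x+3/2y-51=0] ∩ [|D−(21/2, 5/2)|²=10]]
2. D_y = 11/2  [[BC ⟂ CD ⇒ 9/2x+3/2y-51=0] ∩ [|D−(21/2, 5/2)|²=10]]
   so D = (19/2, 11/2)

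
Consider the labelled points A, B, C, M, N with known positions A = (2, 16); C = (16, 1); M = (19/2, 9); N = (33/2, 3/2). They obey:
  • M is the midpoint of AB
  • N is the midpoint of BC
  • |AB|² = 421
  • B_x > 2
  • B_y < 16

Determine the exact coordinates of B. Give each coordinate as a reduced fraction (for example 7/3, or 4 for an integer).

1. B_x = 17  [B = 2·M−A = 2·(19/2, 9)−(2, 16)]
2. B_y = 2  [B = 2·M−A = 2·(19/2, 9)−(2, 16)]
   so B = (17, 2)

B = (17, 2)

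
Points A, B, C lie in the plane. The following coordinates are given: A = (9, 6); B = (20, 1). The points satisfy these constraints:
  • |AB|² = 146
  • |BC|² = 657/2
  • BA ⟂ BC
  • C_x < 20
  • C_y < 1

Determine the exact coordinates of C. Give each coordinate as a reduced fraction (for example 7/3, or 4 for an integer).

C = (25/2, -31/2)

1. C_x = 25/2  [[BA ⟂ BC ⇒ -11x+5y+215=0] ∩ [|C−(20, 1)|²=657/2]]
2. C_y = -31/2  [[BA ⟂ BC ⇒ -11x+5y+215=0] ∩ [|C−(20, 1)|²=657/2]]
   so C = (25/2, -31/2)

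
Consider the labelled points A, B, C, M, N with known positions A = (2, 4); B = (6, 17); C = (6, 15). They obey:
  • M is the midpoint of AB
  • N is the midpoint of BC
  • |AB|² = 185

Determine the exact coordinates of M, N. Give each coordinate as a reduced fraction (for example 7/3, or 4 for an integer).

M = (4, 21/2)
N = (6, 16)

1. M_x = 4  [2·M = A+B = (2, 4)+(6, 17)]
2. M_y = 21/2  [2·M = A+B = (2, 4)+(6, 17)]
   so M = (4, 21/2)
3. N_x = 6  [2·N = B+C = (6, 17)+(6, 15)]
4. N_y = 16  [2·N = B+C = (6, 17)+(6, 15)]
   so N = (6, 16)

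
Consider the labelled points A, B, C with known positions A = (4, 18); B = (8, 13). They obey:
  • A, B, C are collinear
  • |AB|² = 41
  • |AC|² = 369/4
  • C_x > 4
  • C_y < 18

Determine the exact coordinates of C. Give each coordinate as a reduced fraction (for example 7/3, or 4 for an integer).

C = (10, 21/2)

1. C_x = 10  [[A, B, C are collinear ⇒ 5x+4y-92=0] ∩ [|C−(4, 18)|²=369/4]]
2. C_y = 21/2  [[A, B, C are collinear ⇒ 5x+4y-92=0] ∩ [|C−(4, 18)|²=369/4]]
   so C = (10, 21/2)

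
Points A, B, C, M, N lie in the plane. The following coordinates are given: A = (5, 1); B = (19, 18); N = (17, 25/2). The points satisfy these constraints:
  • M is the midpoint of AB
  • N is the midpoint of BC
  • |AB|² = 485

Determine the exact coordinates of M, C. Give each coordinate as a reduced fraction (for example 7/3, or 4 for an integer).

1. M_x = 12  [2·M = A+B = (5, 1)+(19, 18)]
2. M_y = 19/2  [2·M = A+B = (5, 1)+(19, 18)]
   so M = (12, 19/2)
3. C_x = 15  [C = 2·N−B = 2·(17, 25/2)−(19, 18)]
4. C_y = 7  [C = 2·N−B = 2·(17, 25/2)−(19, 18)]
   so C = (15, 7)

M = (12, 19/2)
C = (15, 7)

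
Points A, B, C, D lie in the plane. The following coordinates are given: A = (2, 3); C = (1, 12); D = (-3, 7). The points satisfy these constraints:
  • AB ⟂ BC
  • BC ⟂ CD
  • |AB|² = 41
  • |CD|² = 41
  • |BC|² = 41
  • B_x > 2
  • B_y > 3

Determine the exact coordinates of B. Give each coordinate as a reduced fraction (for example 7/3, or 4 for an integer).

B = (6, 8)

1. B_x = 6  [[BC ⟂ CD ⇒ 4x+5y-64=0] ∩ [|B−(2, 3)|²=41]]
2. B_y = 8  [[BC ⟂ CD ⇒ 4x+5y-64=0] ∩ [|B−(2, 3)|²=41]]
   so B = (6, 8)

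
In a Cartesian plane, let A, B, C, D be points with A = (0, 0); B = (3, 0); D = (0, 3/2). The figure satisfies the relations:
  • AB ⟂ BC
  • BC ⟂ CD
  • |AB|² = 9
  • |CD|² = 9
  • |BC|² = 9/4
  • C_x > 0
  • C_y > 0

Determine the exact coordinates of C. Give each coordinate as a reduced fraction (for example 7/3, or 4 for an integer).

C = (3, 3/2)

1. C_x = 3  [[AB ⟂ BC ⇒ 3x-9=0] ∩ [|C−(0, 3/2)|²=9]]
2. C_y = 3/2  [[AB ⟂ BC ⇒ 3x-9=0] ∩ [|C−(0, 3/2)|²=9]]
   so C = (3, 3/2)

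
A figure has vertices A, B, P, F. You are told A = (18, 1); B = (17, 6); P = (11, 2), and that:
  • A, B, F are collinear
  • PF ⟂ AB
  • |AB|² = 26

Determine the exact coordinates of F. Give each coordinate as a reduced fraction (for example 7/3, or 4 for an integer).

1. F_x = 228/13  [[A, B, F are collinear ⇒ -5x-1y+91=0] ∩ [PF ⟂ AB ⇒ -1x+5y+1=0]]
2. F_y = 43/13  [[A, B, F are collinear ⇒ -5x-1y+91=0] ∩ [PF ⟂ AB ⇒ -1x+5y+1=0]]
   so F = (228/13, 43/13)

F = (228/13, 43/13)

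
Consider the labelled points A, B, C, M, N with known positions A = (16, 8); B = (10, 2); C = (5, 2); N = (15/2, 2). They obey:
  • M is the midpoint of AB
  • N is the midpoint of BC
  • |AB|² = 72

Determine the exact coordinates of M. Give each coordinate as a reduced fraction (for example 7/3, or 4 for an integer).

1. M_x = 13  [2·M = A+B = (16, 8)+(10, 2)]
2. M_y = 5  [2·M = A+B = (16, 8)+(10, 2)]
   so M = (13, 5)

M = (13, 5)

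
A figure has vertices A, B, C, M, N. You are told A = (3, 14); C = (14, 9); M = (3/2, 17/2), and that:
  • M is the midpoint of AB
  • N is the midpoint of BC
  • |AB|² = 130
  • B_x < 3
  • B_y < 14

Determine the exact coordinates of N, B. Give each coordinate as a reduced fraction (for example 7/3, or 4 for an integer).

N = (7, 6)
B = (0, 3)

1. B_x = 0  [B = 2·M−A = 2·(3/2, 17/2)−(3, 14)]
2. B_y = 3  [B = 2·M−A = 2·(3/2, 17/2)−(3, 14)]
   so B = (0, 3)
3. N_x = 7  [2·N = B+C = (0, 3)+(14, 9)]
4. N_y = 6  [2·N = B+C = (0, 3)+(14, 9)]
   so N = (7, 6)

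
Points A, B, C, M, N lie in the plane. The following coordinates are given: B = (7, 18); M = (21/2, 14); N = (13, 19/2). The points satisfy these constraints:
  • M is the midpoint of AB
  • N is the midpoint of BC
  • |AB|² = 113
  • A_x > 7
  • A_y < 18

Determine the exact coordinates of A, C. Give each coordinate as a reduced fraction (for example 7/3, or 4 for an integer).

A = (14, 10)
C = (19, 1)

1. A_x = 14  [A = 2·M−B = 2·(21/2, 14)−(7, 18)]
2. A_y = 10  [A = 2·M−B = 2·(21/2, 14)−(7, 18)]
   so A = (14, 10)
3. C_x = 19  [C = 2·N−B = 2·(13, 19/2)−(7, 18)]
4. C_y = 1  [C = 2·N−B = 2·(13, 19/2)−(7, 18)]
   so C = (19, 1)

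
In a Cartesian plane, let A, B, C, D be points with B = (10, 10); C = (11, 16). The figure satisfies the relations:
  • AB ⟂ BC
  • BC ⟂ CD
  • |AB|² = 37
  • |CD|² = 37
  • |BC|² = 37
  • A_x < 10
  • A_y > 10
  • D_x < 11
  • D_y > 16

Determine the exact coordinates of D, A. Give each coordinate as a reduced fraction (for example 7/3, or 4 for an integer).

D = (5, 17)
A = (4, 11)

1. D_x = 5  [[BC ⟂ CD ⇒ 1x+6y-107=0] ∩ [|D−(11, 16)|²=37]]
2. D_y = 17  [[BC ⟂ CD ⇒ 1x+6y-107=0] ∩ [|D−(11, 16)|²=37]]
   so D = (5, 17)
3. A_x = 4  [[AB ⟂ BC ⇒ -1x-6y+70=0] ∩ [|A−(10, 10)|²=37]]
4. A_y = 11  [[AB ⟂ BC ⇒ -1x-6y+70=0] ∩ [|A−(10, 10)|²=37]]
   so A = (4, 11)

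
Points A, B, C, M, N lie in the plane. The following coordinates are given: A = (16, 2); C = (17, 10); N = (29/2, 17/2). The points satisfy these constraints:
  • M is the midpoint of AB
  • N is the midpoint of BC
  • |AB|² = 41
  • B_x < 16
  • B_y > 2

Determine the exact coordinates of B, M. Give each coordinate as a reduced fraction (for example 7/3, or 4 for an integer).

1. B_x = 12  [B = 2·N−C = 2·(29/2, 17/2)−(17, 10)]
2. B_y = 7  [B = 2·N−C = 2·(29/2, 17/2)−(17, 10)]
   so B = (12, 7)
3. M_x = 14  [2·M = A+B = (16, 2)+(12, 7)]
4. M_y = 9/2  [2·M = A+B = (16, 2)+(12, 7)]
   so M = (14, 9/2)

B = (12, 7)
M = (14, 9/2)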